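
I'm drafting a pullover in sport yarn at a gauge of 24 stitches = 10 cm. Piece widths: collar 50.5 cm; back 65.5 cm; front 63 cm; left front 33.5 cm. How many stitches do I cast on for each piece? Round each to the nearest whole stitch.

collar 121; back 157; front 151; left front 80.

Rate = 24/10 = 2.4 sts per cm.
collar: 50.5 × 2.4 = 121.20 → 121.
back: 65.5 × 2.4 = 157.20 → 157.
front: 63 × 2.4 = 151.20 → 151.
left front: 33.5 × 2.4 = 80.40 → 80.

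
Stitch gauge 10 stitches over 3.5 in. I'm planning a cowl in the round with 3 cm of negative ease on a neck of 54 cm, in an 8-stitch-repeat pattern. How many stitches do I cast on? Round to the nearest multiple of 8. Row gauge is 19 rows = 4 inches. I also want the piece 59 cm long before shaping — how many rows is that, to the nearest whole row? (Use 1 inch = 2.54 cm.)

Cast on 56 stitches; work 110 rows.

Finished = 54 − 3 = 51 cm.
51 cm × 1/2.54 = 20.08 inches.
10/3.5 = 2.857 sts per in; 20.08 × 2.857 = 57.37 sts.
Nearest multiple of 8 → 56.
59 cm = 23.23 inches; × 4.75 = 110.33 → 110 rows.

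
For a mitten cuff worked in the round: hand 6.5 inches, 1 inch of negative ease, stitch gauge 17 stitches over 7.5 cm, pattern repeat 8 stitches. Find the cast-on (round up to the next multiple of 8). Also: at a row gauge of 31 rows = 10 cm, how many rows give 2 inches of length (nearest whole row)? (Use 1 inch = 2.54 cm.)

Finished = 6.5 − 1 = 5.5 inches.
5.5 inches × 2.54 = 13.97 cm.
17/7.5 = 2.267 sts per cm; 13.97 × 2.267 = 31.67 sts.
Next multiple of 8 → 32.
2 inches = 5.08 cm; × 3.1 = 15.75 → 16 rows.

Cast on 32 stitches; work 16 rows.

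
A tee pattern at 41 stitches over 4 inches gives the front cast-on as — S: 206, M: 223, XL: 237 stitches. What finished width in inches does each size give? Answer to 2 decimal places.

S 20.10 inches; M 21.76 inches; XL 23.12 inches.

41/4 = 10.25 sts per in.
S: 206 / 10.25 = 20.098 → 20.10 in.
M: 223 / 10.25 = 21.756 → 21.76 in.
XL: 237 / 10.25 = 23.122 → 23.12 in.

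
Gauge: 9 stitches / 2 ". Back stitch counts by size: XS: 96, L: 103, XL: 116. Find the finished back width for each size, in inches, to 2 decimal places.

9/2 = 4.5 sts per in.
XS: 96 / 4.5 = 21.333 → 21.33 in.
L: 103 / 4.5 = 22.889 → 22.89 in.
XL: 116 / 4.5 = 25.778 → 25.78 in.

XS 21.33 inches; L 22.89 inches; XL 25.78 inches.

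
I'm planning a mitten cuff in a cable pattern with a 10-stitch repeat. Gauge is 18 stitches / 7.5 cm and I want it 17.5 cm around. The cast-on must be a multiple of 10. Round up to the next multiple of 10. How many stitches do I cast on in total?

Cast on 50 stitches.

18 / 7.5 = 2.4 sts per cm.
17.5 × 2.4 = 42.00 sts.
Next multiple of 10: 50.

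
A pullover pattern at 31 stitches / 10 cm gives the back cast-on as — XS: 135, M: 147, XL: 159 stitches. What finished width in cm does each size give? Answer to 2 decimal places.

XS 43.55 cm; M 47.42 cm; XL 51.29 cm.

31/10 = 3.1 sts per cm.
XS: 135 / 3.1 = 43.548 → 43.55 cm.
M: 147 / 3.1 = 47.419 → 47.42 cm.
XL: 159 / 3.1 = 51.290 → 51.29 cm.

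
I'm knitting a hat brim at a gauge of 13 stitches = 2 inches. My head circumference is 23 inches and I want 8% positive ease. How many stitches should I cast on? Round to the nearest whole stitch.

161 stitches.

Finished = 23 × 1.08 = 24.84 in.
13 / 2 = 6.5 sts per inch.
24.84 × 6.5 = 161.46 sts.
→ 161 sts.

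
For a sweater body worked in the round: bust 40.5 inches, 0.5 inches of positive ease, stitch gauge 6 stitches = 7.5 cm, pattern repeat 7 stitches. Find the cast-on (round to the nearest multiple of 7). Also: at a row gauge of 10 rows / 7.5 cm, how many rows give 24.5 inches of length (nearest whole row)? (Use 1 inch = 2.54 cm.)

Finished = 40.5 + 0.5 = 41 inches.
41 inches × 2.54 = 104.14 cm.
6/7.5 = 0.8 sts per cm; 104.14 × 0.8 = 83.31 sts.
Nearest multiple of 7 → 84.
24.5 inches = 62.23 cm; × 1.333 = 82.97 → 83 rows.

Cast on 84 stitches; work 83 rows.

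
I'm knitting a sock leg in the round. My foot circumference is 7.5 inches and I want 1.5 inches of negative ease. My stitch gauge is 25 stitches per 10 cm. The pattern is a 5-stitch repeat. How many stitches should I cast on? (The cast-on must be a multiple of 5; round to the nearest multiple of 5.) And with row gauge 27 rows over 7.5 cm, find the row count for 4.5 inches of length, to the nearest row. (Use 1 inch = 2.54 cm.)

Cast on 40 stitches; work 41 rows.

Finished = 7.5 − 1.5 = 6 inches.
6 inches × 2.54 = 15.24 cm.
25/10 = 2.5 sts per cm; 15.24 × 2.5 = 38.10 sts.
Nearest multiple of 5 → 40.
4.5 inches = 11.43 cm; × 3.6 = 41.15 → 41 rows.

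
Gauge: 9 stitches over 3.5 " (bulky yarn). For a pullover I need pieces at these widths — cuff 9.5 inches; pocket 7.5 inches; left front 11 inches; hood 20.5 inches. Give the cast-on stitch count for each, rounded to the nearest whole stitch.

Rate = 9/3.5 = 2.571 sts per in.
cuff: 9.5 × 2.571 = 24.43 → 24.
pocket: 7.5 × 2.571 = 19.29 → 19.
left front: 11 × 2.571 = 28.29 → 28.
hood: 20.5 × 2.571 = 52.71 → 53.

cuff 24; pocket 19; left front 28; hood 53.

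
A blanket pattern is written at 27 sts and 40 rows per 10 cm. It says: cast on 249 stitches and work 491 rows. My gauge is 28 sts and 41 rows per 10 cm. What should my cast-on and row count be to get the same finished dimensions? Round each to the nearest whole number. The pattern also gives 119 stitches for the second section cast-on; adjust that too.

Stitches: 249 × 28/27 = 258.22 → 258.
Rows: 491 × 41/40 = 503.27 → 503.
second section cast-on: 119 × 28/27 = 123.41 → 123.

Cast on 258 stitches; work 503 rows; second section cast-on 123 stitches.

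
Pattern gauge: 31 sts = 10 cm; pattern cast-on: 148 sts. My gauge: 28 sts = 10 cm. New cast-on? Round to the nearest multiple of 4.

Scale factor = 28 / 31 = 0.903.
148 × 28 / 31 = 133.68 sts.
→ 132 sts.

132 stitches.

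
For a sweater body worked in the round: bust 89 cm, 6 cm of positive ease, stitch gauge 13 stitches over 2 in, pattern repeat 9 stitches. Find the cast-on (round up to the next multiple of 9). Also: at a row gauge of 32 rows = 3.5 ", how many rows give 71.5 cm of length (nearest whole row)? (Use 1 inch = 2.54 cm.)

Cast on 252 stitches; work 257 rows.

Finished = 89 + 6 = 95 cm.
95 cm × 1/2.54 = 37.40 inches.
13/2 = 6.5 sts per in; 37.40 × 6.5 = 243.11 sts.
Next multiple of 9 → 252.
71.5 cm = 28.15 inches; × 9.143 = 257.37 → 257 rows.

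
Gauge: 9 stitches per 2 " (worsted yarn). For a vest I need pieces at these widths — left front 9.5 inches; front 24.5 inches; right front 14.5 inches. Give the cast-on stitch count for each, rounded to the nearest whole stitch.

Rate = 9/2 = 4.5 sts per in.
left front: 9.5 × 4.5 = 42.75 → 43.
front: 24.5 × 4.5 = 110.25 → 110.
right front: 14.5 × 4.5 = 65.25 → 65.

left front 43; front 110; right front 65.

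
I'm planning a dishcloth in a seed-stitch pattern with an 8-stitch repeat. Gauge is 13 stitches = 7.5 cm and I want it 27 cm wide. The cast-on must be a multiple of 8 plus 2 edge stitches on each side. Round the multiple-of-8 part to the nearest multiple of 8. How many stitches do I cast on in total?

13 / 7.5 = 1.733 sts per cm.
27 × 1.733 = 46.80 sts.
Less 4 edge sts → 42.80 for the repeat.
Nearest multiple of 8: 40.
Add back 4 edge sts → 44.

CO 44 sts.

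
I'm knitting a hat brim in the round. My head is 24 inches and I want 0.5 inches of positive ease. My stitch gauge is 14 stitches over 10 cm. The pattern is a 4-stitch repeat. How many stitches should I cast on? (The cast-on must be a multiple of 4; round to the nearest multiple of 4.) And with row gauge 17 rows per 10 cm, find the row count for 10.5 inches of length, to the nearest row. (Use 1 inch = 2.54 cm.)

Cast on 88 stitches; work 45 rows.

Finished = 24 + 0.5 = 24.5 inches.
24.5 inches × 2.54 = 62.23 cm.
14/10 = 1.4 sts per cm; 62.23 × 1.4 = 87.12 sts.
Nearest multiple of 4 → 88.
10.5 inches = 26.67 cm; × 1.7 = 45.34 → 45 rows.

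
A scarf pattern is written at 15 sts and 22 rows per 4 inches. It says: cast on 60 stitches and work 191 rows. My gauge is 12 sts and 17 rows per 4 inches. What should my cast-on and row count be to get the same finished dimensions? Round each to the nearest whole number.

Stitches: 60 × 12/15 = 48.00 → 48.
Rows: 191 × 17/22 = 147.59 → 148.

Cast on 48 stitches; work 148 rows.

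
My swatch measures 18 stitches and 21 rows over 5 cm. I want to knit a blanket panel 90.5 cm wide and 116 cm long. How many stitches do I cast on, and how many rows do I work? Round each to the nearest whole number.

Stitch gauge = 18/5 = 3.6 sts/cm; 90.5 × 3.6 = 325.80 → 326 sts.
Row gauge = 21/5 = 4.2 rows/cm; 116 × 4.2 = 487.20 → 487 rows.

Cast on 326 stitches and work 487 rows.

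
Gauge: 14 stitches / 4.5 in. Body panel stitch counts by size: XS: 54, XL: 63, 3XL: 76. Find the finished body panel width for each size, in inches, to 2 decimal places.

14/4.5 = 3.111 sts per in.
XS: 54 / 3.111 = 17.357 → 17.36 in.
XL: 63 / 3.111 = 20.250 → 20.25 in.
3XL: 76 / 3.111 = 24.429 → 24.43 in.

XS 17.36 inches; XL 20.25 inches; 3XL 24.43 inches.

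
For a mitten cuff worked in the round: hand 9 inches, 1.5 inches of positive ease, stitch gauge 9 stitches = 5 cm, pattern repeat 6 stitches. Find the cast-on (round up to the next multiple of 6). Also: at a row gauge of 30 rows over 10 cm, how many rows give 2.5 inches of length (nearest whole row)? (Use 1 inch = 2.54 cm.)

Cast on 54 stitches; work 19 rows.

Finished = 9 + 1.5 = 10.5 inches.
10.5 inches × 2.54 = 26.67 cm.
9/5 = 1.8 sts per cm; 26.67 × 1.8 = 48.01 sts.
Next multiple of 6 → 54.
2.5 inches = 6.35 cm; × 3 = 19.05 → 19 rows.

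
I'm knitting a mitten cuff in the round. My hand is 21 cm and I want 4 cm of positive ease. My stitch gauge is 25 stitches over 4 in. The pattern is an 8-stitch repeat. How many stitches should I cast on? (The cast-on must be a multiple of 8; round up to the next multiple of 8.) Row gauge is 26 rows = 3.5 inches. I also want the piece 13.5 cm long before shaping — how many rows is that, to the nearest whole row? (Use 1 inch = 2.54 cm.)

Cast on 64 stitches; work 39 rows.

Finished = 21 + 4 = 25 cm.
25 cm × 1/2.54 = 9.84 inches.
25/4 = 6.25 sts per in; 9.84 × 6.25 = 61.52 sts.
Next multiple of 8 → 64.
13.5 cm = 5.31 inches; × 7.429 = 39.48 → 39 rows.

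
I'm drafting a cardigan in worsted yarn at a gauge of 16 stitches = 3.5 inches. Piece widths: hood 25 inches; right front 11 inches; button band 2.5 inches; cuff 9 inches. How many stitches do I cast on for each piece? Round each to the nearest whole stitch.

Rate = 16/3.5 = 4.571 sts per in.
hood: 25 × 4.571 = 114.29 → 114.
right front: 11 × 4.571 = 50.29 → 50.
button band: 2.5 × 4.571 = 11.43 → 11.
cuff: 9 × 4.571 = 41.14 → 41.

hood 114; right front 50; button band 11; cuff 41.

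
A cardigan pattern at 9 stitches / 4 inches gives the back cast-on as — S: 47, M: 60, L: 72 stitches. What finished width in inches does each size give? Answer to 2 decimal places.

9/4 = 2.25 sts per in.
S: 47 / 2.25 = 20.889 → 20.89 in.
M: 60 / 2.25 = 26.667 → 26.67 in.
L: 72 / 2.25 = 32.000 → 32.00 in.

S 20.89 inches; M 26.67 inches; L 32.00 inches.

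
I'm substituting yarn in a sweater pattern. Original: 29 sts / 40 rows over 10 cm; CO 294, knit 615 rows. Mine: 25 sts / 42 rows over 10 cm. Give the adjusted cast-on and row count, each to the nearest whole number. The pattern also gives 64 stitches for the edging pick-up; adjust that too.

Stitches: 294 × 25/29 = 253.45 → 253.
Rows: 615 × 42/40 = 645.75 → 646.
edging pick-up: 64 × 25/29 = 55.17 → 55.

Cast on 253 stitches; work 646 rows; edging pick-up 55 stitches.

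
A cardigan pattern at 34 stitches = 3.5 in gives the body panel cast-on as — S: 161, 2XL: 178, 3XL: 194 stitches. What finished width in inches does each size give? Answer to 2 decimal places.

S 16.57 inches; 2XL 18.32 inches; 3XL 19.97 inches.

34/3.5 = 9.714 sts per in.
S: 161 / 9.714 = 16.574 → 16.57 in.
2XL: 178 / 9.714 = 18.324 → 18.32 in.
3XL: 194 / 9.714 = 19.971 → 19.97 in.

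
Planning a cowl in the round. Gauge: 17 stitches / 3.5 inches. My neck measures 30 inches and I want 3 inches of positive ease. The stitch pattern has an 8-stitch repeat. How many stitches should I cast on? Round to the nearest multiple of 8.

160 stitches.

Finished = 30 + 3 = 33 inches.
17 / 3.5 = 4.857 sts/in.
33 × 4.857 = 160.29 sts.
Nearest multiple of 8: 160.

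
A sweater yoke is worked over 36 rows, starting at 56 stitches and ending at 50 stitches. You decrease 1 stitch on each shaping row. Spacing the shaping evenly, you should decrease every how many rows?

Stitches to remove: |50 − 56| = 6.
Shaping rows needed: 6 / 1 = 6.
36 rows / 6 = every 6 rows.

Decrease every 6th row.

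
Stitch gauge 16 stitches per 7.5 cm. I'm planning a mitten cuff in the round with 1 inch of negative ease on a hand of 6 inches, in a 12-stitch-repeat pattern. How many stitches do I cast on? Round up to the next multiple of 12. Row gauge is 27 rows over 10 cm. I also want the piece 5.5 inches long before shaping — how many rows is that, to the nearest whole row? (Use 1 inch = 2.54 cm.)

Finished = 6 − 1 = 5 inches.
5 inches × 2.54 = 12.70 cm.
16/7.5 = 2.133 sts per cm; 12.70 × 2.133 = 27.09 sts.
Next multiple of 12 → 36.
5.5 inches = 13.97 cm; × 2.7 = 37.72 → 38 rows.

Cast on 36 stitches; work 38 rows.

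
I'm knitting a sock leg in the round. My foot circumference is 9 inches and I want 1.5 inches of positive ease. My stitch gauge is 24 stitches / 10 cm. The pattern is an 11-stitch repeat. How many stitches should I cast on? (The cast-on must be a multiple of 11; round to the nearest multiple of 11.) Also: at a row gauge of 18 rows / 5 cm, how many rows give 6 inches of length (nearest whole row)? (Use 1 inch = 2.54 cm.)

Finished = 9 + 1.5 = 10.5 inches.
10.5 inches × 2.54 = 26.67 cm.
24/10 = 2.4 sts per cm; 26.67 × 2.4 = 64.01 sts.
Nearest multiple of 11 → 66.
6 inches = 15.24 cm; × 3.6 = 54.86 → 55 rows.

Cast on 66 stitches; work 55 rows.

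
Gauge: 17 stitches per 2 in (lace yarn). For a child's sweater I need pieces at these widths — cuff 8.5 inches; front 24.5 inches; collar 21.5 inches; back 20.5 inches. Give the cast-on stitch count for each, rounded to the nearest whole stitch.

cuff 72; front 208; collar 183; back 174.

Rate = 17/2 = 8.5 sts per in.
cuff: 8.5 × 8.5 = 72.25 → 72.
front: 24.5 × 8.5 = 208.25 → 208.
collar: 21.5 × 8.5 = 182.75 → 183.
back: 20.5 × 8.5 = 174.25 → 174.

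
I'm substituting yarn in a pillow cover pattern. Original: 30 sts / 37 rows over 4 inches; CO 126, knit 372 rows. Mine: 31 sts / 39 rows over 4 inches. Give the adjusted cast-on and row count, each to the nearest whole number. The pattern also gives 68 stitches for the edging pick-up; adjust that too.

Stitches: 126 × 31/30 = 130.20 → 130.
Rows: 372 × 39/37 = 392.11 → 392.
edging pick-up: 68 × 31/30 = 70.27 → 70.

Cast on 130 stitches; work 392 rows; edging pick-up 70 stitches.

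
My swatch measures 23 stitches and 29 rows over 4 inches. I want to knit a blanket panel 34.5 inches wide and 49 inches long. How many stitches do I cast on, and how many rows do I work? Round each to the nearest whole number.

Cast on 198 stitches and work 355 rows.

Stitch gauge = 23/4 = 5.75 sts/in; 34.5 × 5.75 = 198.38 → 198 sts.
Row gauge = 29/4 = 7.25 rows/in; 49 × 7.25 = 355.25 → 355 rows.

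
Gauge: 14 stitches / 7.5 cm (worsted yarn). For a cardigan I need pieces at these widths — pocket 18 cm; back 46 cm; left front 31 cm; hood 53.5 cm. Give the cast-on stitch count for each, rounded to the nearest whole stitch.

pocket 34; back 86; left front 58; hood 100.

Rate = 14/7.5 = 1.867 sts per cm.
pocket: 18 × 1.867 = 33.60 → 34.
back: 46 × 1.867 = 85.87 → 86.
left front: 31 × 1.867 = 57.87 → 58.
hood: 53.5 × 1.867 = 99.87 → 100.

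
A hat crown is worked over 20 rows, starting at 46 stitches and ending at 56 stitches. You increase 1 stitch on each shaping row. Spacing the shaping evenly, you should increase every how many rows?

Stitches to add: |56 − 46| = 10.
Shaping rows needed: 10 / 1 = 10.
20 rows / 10 = every 2 rows.

Increase every 2nd row.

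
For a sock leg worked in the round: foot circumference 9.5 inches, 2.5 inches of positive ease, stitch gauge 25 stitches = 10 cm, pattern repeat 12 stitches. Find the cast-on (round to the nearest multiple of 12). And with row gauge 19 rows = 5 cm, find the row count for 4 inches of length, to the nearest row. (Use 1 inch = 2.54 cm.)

Cast on 72 stitches; work 39 rows.

Finished = 9.5 + 2.5 = 12 inches.
12 inches × 2.54 = 30.48 cm.
25/10 = 2.5 sts per cm; 30.48 × 2.5 = 76.20 sts.
Nearest multiple of 12 → 72.
4 inches = 10.16 cm; × 3.8 = 38.61 → 39 rows.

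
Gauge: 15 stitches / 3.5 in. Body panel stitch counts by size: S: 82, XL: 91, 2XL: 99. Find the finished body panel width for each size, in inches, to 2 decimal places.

S 19.13 inches; XL 21.23 inches; 2XL 23.10 inches.

15/3.5 = 4.286 sts per in.
S: 82 / 4.286 = 19.133 → 19.13 in.
XL: 91 / 4.286 = 21.233 → 21.23 in.
2XL: 99 / 4.286 = 23.100 → 23.10 in.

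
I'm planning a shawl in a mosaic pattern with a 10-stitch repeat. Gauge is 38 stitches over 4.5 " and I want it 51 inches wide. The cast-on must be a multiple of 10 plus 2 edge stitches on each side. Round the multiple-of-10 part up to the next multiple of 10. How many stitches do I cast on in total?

CO 434 sts.

38 / 4.5 = 8.444 sts per inch.
51 × 8.444 = 430.67 sts.
Less 4 edge sts → 426.67 for the repeat.
Next multiple of 10: 430.
Add back 4 edge sts → 434.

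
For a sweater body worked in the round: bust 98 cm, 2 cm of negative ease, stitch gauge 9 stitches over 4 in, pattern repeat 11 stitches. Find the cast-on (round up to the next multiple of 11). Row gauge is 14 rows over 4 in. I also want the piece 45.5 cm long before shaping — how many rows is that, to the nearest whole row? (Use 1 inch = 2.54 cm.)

Finished = 98 − 2 = 96 cm.
96 cm × 1/2.54 = 37.80 inches.
9/4 = 2.25 sts per in; 37.80 × 2.25 = 85.04 sts.
Next multiple of 11 → 88.
45.5 cm = 17.91 inches; × 3.5 = 62.70 → 63 rows.

Cast on 88 stitches; work 63 rows.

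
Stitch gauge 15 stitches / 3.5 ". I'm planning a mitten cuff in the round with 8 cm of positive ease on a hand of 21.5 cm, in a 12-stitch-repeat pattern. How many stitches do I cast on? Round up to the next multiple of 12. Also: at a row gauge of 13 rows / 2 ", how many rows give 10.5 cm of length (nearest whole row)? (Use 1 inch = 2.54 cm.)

Cast on 60 stitches; work 27 rows.

Finished = 21.5 + 8 = 29.5 cm.
29.5 cm × 1/2.54 = 11.61 inches.
15/3.5 = 4.286 sts per in; 11.61 × 4.286 = 49.78 sts.
Next multiple of 12 → 60.
10.5 cm = 4.13 inches; × 6.5 = 26.87 → 27 rows.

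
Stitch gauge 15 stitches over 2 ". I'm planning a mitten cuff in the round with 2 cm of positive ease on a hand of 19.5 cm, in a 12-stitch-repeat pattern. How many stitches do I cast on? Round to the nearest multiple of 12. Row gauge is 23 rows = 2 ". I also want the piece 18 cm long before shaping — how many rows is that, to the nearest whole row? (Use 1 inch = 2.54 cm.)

Finished = 19.5 + 2 = 21.5 cm.
21.5 cm × 1/2.54 = 8.46 inches.
15/2 = 7.5 sts per in; 8.46 × 7.5 = 63.48 sts.
Nearest multiple of 12 → 60.
18 cm = 7.09 inches; × 11.5 = 81.50 → 81 rows.

Cast on 60 stitches; work 81 rows.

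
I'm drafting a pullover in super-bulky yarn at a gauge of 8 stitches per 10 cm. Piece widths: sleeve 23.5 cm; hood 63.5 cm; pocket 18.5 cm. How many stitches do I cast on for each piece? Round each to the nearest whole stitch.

sleeve 19; hood 51; pocket 15.

Rate = 8/10 = 0.8 sts per cm.
sleeve: 23.5 × 0.8 = 18.80 → 19.
hood: 63.5 × 0.8 = 50.80 → 51.
pocket: 18.5 × 0.8 = 14.80 → 15.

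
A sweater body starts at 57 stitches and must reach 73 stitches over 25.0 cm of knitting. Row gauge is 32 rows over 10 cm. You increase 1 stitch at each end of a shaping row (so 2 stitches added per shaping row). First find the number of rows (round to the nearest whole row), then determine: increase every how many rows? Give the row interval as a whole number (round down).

Rows = 25.0 × 3.2 = 80.0 → 80 rows.
Stitches to add: 16 → 8 shaping rows (at 2 st each).
80 / 8 = 10.00 → every 10 rows.

Increase every 10th row.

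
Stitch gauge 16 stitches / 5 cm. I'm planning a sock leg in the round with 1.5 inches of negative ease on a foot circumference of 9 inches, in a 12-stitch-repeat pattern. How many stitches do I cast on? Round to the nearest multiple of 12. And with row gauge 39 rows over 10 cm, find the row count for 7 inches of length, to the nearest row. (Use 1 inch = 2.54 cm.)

Finished = 9 − 1.5 = 7.5 inches.
7.5 inches × 2.54 = 19.05 cm.
16/5 = 3.2 sts per cm; 19.05 × 3.2 = 60.96 sts.
Nearest multiple of 12 → 60.
7 inches = 17.78 cm; × 3.9 = 69.34 → 69 rows.

Cast on 60 stitches; work 69 rows.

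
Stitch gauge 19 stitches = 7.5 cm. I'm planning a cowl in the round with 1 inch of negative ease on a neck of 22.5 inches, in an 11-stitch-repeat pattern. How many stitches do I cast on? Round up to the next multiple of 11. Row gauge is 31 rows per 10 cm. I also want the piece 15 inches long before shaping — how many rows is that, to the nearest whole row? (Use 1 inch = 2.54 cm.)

Finished = 22.5 − 1 = 21.5 inches.
21.5 inches × 2.54 = 54.61 cm.
19/7.5 = 2.533 sts per cm; 54.61 × 2.533 = 138.35 sts.
Next multiple of 11 → 143.
15 inches = 38.10 cm; × 3.1 = 118.11 → 118 rows.

Cast on 143 stitches; work 118 rows.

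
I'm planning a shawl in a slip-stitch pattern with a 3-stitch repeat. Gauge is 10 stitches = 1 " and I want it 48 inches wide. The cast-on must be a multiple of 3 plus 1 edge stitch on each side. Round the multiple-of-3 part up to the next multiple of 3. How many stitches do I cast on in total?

10 / 1 = 10 sts per inch.
48 × 10 = 480.00 sts.
Less 2 edge sts → 478.00 for the repeat.
Next multiple of 3: 480.
Add back 2 edge sts → 482.

CO 482 sts.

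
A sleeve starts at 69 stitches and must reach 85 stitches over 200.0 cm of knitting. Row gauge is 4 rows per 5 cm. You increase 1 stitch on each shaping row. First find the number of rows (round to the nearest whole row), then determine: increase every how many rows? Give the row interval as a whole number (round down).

Rows = 200.0 × 0.8 = 160.0 → 160 rows.
Stitches to add: 16 → 16 shaping rows (at 1 st each).
160 / 16 = 10.00 → every 10 rows.

Increase every 10th row.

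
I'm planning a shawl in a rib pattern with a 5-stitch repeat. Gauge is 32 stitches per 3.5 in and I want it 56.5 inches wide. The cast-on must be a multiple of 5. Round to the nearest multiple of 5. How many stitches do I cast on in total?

32 / 3.5 = 9.143 sts per inch.
56.5 × 9.143 = 516.57 sts.
Nearest multiple of 5: 515.

515 stitches.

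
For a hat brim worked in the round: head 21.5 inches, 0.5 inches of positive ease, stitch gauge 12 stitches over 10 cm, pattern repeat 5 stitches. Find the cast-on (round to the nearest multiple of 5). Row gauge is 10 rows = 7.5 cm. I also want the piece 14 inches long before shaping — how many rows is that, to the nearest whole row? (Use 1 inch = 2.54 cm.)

Finished = 21.5 + 0.5 = 22 inches.
22 inches × 2.54 = 55.88 cm.
12/10 = 1.2 sts per cm; 55.88 × 1.2 = 67.06 sts.
Nearest multiple of 5 → 65.
14 inches = 35.56 cm; × 1.333 = 47.41 → 47 rows.

Cast on 65 stitches; work 47 rows.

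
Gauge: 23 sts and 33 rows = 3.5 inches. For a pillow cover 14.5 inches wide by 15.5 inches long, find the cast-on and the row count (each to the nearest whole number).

Cast on 95 stitches and work 146 rows.

Stitch gauge = 23/3.5 = 6.571 sts/in; 14.5 × 6.571 = 95.29 → 95 sts.
Row gauge = 33/3.5 = 9.429 rows/in; 15.5 × 9.429 = 146.14 → 146 rows.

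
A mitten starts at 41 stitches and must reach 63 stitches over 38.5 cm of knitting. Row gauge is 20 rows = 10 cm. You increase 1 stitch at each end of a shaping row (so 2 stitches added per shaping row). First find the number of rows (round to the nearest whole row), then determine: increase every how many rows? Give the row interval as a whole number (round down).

Increase every 7th row.

Rows = 38.5 × 2 = 77.0 → 77 rows.
Stitches to add: 22 → 11 shaping rows (at 2 st each).
77 / 11 = 7.00 → every 7 rows.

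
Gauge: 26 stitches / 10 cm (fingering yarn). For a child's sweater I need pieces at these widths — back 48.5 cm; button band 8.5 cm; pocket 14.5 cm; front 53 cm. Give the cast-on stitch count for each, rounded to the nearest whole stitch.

back 126; button band 22; pocket 38; front 138.

Rate = 26/10 = 2.6 sts per cm.
back: 48.5 × 2.6 = 126.10 → 126.
button band: 8.5 × 2.6 = 22.10 → 22.
pocket: 14.5 × 2.6 = 37.70 → 38.
front: 53 × 2.6 = 137.80 → 138.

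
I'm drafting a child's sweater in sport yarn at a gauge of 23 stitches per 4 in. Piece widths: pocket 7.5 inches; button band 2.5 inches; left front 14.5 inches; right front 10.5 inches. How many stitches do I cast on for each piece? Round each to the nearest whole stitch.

Rate = 23/4 = 5.75 sts per in.
pocket: 7.5 × 5.75 = 43.12 → 43.
button band: 2.5 × 5.75 = 14.38 → 14.
left front: 14.5 × 5.75 = 83.38 → 83.
right front: 10.5 × 5.75 = 60.38 → 60.

pocket 43; button band 14; left front 83; right front 60.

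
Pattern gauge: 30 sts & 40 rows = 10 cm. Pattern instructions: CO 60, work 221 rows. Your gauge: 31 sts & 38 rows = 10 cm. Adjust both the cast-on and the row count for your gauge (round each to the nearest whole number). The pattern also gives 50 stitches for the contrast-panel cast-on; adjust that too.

Cast on 62 stitches; work 210 rows; contrast-panel cast-on 52 stitches.

Stitches: 60 × 31/30 = 62.00 → 62.
Rows: 221 × 38/40 = 209.95 → 210.
contrast-panel cast-on: 50 × 31/30 = 51.67 → 52.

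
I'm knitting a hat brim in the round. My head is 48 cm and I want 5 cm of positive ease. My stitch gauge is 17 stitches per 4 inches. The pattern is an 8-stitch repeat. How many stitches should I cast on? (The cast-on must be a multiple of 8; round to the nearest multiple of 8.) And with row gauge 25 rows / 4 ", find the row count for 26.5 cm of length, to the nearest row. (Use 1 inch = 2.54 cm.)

Finished = 48 + 5 = 53 cm.
53 cm × 1/2.54 = 20.87 inches.
17/4 = 4.25 sts per in; 20.87 × 4.25 = 88.68 sts.
Nearest multiple of 8 → 88.
26.5 cm = 10.43 inches; × 6.25 = 65.21 → 65 rows.

Cast on 88 stitches; work 65 rows.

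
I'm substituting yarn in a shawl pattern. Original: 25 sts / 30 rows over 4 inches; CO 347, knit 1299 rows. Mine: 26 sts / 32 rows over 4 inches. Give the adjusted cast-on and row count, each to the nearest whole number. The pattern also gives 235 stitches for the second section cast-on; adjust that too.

Stitches: 347 × 26/25 = 360.88 → 361.
Rows: 1299 × 32/30 = 1385.60 → 1386.
second section cast-on: 235 × 26/25 = 244.40 → 244.

Cast on 361 stitches; work 1386 rows; second section cast-on 244 stitches.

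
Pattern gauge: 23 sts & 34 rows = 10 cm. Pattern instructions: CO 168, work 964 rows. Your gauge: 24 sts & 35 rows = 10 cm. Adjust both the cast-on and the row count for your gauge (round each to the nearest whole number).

Cast on 175 stitches; work 992 rows.

Stitches: 168 × 24/23 = 175.30 → 175.
Rows: 964 × 35/34 = 992.35 → 992.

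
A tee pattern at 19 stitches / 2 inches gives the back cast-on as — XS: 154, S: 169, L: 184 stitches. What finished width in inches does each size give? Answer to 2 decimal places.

XS 16.21 inches; S 17.79 inches; L 19.37 inches.

19/2 = 9.5 sts per in.
XS: 154 / 9.5 = 16.211 → 16.21 in.
S: 169 / 9.5 = 17.789 → 17.79 in.
L: 184 / 9.5 = 19.368 → 19.37 in.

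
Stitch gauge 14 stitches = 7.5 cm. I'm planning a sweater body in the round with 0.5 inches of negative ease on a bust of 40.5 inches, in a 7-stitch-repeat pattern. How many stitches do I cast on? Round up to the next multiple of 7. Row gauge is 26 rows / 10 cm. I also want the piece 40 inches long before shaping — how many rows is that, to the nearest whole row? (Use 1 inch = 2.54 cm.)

Cast on 196 stitches; work 264 rows.

Finished = 40.5 − 0.5 = 40 inches.
40 inches × 2.54 = 101.60 cm.
14/7.5 = 1.867 sts per cm; 101.60 × 1.867 = 189.65 sts.
Next multiple of 7 → 196.
40 inches = 101.60 cm; × 2.6 = 264.16 → 264 rows.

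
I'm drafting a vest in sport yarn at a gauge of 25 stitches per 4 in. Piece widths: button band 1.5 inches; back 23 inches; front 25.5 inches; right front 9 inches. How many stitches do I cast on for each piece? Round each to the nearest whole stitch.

button band 9; back 144; front 159; right front 56.

Rate = 25/4 = 6.25 sts per in.
button band: 1.5 × 6.25 = 9.38 → 9.
back: 23 × 6.25 = 143.75 → 144.
front: 25.5 × 6.25 = 159.38 → 159.
right front: 9 × 6.25 = 56.25 → 56.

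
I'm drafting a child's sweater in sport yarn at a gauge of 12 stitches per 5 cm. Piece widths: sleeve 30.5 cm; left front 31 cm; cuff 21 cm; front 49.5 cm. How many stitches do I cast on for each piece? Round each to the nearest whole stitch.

Rate = 12/5 = 2.4 sts per cm.
sleeve: 30.5 × 2.4 = 73.20 → 73.
left front: 31 × 2.4 = 74.40 → 74.
cuff: 21 × 2.4 = 50.40 → 50.
front: 49.5 × 2.4 = 118.80 → 119.

sleeve 73; left front 74; cuff 50; front 119.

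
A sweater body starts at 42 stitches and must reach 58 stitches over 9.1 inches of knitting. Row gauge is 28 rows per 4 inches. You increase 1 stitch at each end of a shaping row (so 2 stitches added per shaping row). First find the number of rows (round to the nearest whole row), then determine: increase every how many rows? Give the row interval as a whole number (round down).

Rows = 9.1 × 7 = 63.7 → 64 rows.
Stitches to add: 16 → 8 shaping rows (at 2 st each).
64 / 8 = 8.00 → every 8 rows.

Increase every 8th row.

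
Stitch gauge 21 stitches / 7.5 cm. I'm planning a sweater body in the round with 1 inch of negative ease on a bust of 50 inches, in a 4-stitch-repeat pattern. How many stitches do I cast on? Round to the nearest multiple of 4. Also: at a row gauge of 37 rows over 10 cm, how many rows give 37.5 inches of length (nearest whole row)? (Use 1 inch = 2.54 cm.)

Finished = 50 − 1 = 49 inches.
49 inches × 2.54 = 124.46 cm.
21/7.5 = 2.8 sts per cm; 124.46 × 2.8 = 348.49 sts.
Nearest multiple of 4 → 348.
37.5 inches = 95.25 cm; × 3.7 = 352.43 → 352 rows.

Cast on 348 stitches; work 352 rows.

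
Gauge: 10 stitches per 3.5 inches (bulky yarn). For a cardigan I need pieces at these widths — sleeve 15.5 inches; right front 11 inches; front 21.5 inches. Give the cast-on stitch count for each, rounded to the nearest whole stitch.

sleeve 44; right front 31; front 61.

Rate = 10/3.5 = 2.857 sts per in.
sleeve: 15.5 × 2.857 = 44.29 → 44.
right front: 11 × 2.857 = 31.43 → 31.
front: 21.5 × 2.857 = 61.43 → 61.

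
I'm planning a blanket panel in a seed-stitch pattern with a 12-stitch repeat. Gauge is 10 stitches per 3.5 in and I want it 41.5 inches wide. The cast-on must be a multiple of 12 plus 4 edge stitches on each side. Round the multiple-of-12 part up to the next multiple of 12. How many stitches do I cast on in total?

10 / 3.5 = 2.857 sts per inch.
41.5 × 2.857 = 118.57 sts.
Less 8 edge sts → 110.57 for the repeat.
Next multiple of 12: 120.
Add back 8 edge sts → 128.

CO 128 sts.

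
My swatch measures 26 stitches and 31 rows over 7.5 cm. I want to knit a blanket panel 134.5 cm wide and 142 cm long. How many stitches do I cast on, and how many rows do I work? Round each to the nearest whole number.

Stitch gauge = 26/7.5 = 3.467 sts/cm; 134.5 × 3.467 = 466.27 → 466 sts.
Row gauge = 31/7.5 = 4.133 rows/cm; 142 × 4.133 = 586.93 → 587 rows.

Cast on 466 stitches and work 587 rows.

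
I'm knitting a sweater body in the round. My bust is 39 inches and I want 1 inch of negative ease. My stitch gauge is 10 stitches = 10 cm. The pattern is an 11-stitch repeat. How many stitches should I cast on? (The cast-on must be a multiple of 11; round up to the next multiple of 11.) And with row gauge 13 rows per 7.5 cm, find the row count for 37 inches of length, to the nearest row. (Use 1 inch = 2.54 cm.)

Cast on 99 stitches; work 163 rows.

Finished = 39 − 1 = 38 inches.
38 inches × 2.54 = 96.52 cm.
10/10 = 1 sts per cm; 96.52 × 1 = 96.52 sts.
Next multiple of 11 → 99.
37 inches = 93.98 cm; × 1.733 = 162.90 → 163 rows.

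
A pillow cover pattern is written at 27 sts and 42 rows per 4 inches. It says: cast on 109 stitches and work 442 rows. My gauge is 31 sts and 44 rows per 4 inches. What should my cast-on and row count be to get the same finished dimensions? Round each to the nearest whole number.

Stitches: 109 × 31/27 = 125.15 → 125.
Rows: 442 × 44/42 = 463.05 → 463.

Cast on 125 stitches; work 463 rows.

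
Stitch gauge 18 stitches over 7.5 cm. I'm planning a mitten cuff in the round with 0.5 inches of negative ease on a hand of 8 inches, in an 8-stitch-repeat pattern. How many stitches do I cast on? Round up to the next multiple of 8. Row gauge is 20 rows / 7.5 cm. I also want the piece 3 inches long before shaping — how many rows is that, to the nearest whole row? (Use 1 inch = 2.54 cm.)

Finished = 8 − 0.5 = 7.5 inches.
7.5 inches × 2.54 = 19.05 cm.
18/7.5 = 2.4 sts per cm; 19.05 × 2.4 = 45.72 sts.
Next multiple of 8 → 48.
3 inches = 7.62 cm; × 2.667 = 20.32 → 20 rows.

Cast on 48 stitches; work 20 rows.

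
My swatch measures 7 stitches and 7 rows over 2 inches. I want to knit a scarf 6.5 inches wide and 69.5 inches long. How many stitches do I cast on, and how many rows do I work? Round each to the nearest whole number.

Cast on 23 stitches and work 243 rows.

Stitch gauge = 7/2 = 3.5 sts/in; 6.5 × 3.5 = 22.75 → 23 sts.
Row gauge = 7/2 = 3.5 rows/in; 69.5 × 3.5 = 243.25 → 243 rows.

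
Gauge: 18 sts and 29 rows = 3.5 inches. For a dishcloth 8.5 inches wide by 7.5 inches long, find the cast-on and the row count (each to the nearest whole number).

Stitch gauge = 18/3.5 = 5.143 sts/in; 8.5 × 5.143 = 43.71 → 44 sts.
Row gauge = 29/3.5 = 8.286 rows/in; 7.5 × 8.286 = 62.14 → 62 rows.

Cast on 44 stitches and work 62 rows.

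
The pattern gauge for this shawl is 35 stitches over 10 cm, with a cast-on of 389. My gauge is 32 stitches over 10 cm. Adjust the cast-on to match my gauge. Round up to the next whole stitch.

Scale factor = 32 / 35 = 0.914.
389 × 32 / 35 = 355.66 sts.
→ 356 sts.

356 stitches.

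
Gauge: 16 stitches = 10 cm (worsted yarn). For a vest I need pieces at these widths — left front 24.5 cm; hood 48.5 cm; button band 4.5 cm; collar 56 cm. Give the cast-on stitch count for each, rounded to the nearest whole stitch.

left front 39; hood 78; button band 7; collar 90.

Rate = 16/10 = 1.6 sts per cm.
left front: 24.5 × 1.6 = 39.20 → 39.
hood: 48.5 × 1.6 = 77.60 → 78.
button band: 4.5 × 1.6 = 7.20 → 7.
collar: 56 × 1.6 = 89.60 → 90.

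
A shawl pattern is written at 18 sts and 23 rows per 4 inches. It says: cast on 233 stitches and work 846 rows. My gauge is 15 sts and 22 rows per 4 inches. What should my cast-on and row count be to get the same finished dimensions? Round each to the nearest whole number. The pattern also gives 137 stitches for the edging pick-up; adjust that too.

Stitches: 233 × 15/18 = 194.17 → 194.
Rows: 846 × 22/23 = 809.22 → 809.
edging pick-up: 137 × 15/18 = 114.17 → 114.

Cast on 194 stitches; work 809 rows; edging pick-up 114 stitches.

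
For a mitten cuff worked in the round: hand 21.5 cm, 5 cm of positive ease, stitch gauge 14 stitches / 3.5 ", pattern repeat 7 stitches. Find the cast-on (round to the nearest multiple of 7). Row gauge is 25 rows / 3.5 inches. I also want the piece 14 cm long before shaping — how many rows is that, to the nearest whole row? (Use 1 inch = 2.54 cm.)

Finished = 21.5 + 5 = 26.5 cm.
26.5 cm × 1/2.54 = 10.43 inches.
14/3.5 = 4 sts per in; 10.43 × 4 = 41.73 sts.
Nearest multiple of 7 → 42.
14 cm = 5.51 inches; × 7.143 = 39.37 → 39 rows.

Cast on 42 stitches; work 39 rows.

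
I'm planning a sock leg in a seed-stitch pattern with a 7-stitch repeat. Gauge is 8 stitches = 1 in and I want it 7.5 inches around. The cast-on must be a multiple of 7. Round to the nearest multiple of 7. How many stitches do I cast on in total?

8 / 1 = 8 sts per inch.
7.5 × 8 = 60.00 sts.
Nearest multiple of 7: 63.

Cast on 63 stitches.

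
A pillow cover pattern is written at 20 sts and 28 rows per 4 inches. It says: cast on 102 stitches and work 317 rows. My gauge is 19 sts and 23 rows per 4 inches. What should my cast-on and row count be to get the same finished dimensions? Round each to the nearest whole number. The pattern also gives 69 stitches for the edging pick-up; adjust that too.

Stitches: 102 × 19/20 = 96.90 → 97.
Rows: 317 × 23/28 = 260.39 → 260.
edging pick-up: 69 × 19/20 = 65.55 → 66.

Cast on 97 stitches; work 260 rows; edging pick-up 66 stitches.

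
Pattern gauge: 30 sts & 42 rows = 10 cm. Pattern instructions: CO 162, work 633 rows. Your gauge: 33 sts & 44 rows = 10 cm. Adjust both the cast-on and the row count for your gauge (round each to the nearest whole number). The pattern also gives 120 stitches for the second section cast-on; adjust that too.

Stitches: 162 × 33/30 = 178.20 → 178.
Rows: 633 × 44/42 = 663.14 → 663.
second section cast-on: 120 × 33/30 = 132.00 → 132.

Cast on 178 stitches; work 663 rows; second section cast-on 132 stitches.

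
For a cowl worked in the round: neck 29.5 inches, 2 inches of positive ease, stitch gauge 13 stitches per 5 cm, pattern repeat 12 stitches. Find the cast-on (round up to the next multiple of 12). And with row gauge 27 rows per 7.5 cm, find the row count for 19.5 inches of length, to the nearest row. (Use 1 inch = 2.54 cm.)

Finished = 29.5 + 2 = 31.5 inches.
31.5 inches × 2.54 = 80.01 cm.
13/5 = 2.6 sts per cm; 80.01 × 2.6 = 208.03 sts.
Next multiple of 12 → 216.
19.5 inches = 49.53 cm; × 3.6 = 178.31 → 178 rows.

Cast on 216 stitches; work 178 rows.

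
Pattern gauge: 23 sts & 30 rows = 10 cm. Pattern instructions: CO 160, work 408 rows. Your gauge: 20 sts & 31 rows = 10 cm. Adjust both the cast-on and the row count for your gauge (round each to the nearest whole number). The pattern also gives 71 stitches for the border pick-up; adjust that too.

Stitches: 160 × 20/23 = 139.13 → 139.
Rows: 408 × 31/30 = 421.60 → 422.
border pick-up: 71 × 20/23 = 61.74 → 62.

Cast on 139 stitches; work 422 rows; border pick-up 62 stitches.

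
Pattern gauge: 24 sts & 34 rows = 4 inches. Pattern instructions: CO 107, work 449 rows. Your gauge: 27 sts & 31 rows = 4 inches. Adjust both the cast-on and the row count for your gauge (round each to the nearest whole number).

Cast on 120 stitches; work 409 rows.

Stitches: 107 × 27/24 = 120.38 → 120.
Rows: 449 × 31/34 = 409.38 → 409.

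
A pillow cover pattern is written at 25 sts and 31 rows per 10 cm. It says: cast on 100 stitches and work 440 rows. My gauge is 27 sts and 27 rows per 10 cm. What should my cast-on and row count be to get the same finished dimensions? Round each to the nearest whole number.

Stitches: 100 × 27/25 = 108.00 → 108.
Rows: 440 × 27/31 = 383.23 → 383.

Cast on 108 stitches; work 383 rows.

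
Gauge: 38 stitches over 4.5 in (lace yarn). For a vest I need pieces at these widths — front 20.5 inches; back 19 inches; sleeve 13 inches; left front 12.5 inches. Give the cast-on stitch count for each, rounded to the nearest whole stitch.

front 173; back 160; sleeve 110; left front 106.

Rate = 38/4.5 = 8.444 sts per in.
front: 20.5 × 8.444 = 173.11 → 173.
back: 19 × 8.444 = 160.44 → 160.
sleeve: 13 × 8.444 = 109.78 → 110.
left front: 12.5 × 8.444 = 105.56 → 106.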